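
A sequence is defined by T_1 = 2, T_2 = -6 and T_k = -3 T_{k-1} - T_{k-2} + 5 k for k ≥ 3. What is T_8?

T_3 = -3·(-6) - 2 + 15 = 31
T_4 = -3·31 - (-6) + 20 = -67
T_5 = -3·(-67) - 31 + 25 = 195
T_6 = -3·195 - (-67) + 30 = -488
T_7 = -3·(-488) - 195 + 35 = 1304
T_8 = -3·1304 - (-488) + 40 = -3384

-3384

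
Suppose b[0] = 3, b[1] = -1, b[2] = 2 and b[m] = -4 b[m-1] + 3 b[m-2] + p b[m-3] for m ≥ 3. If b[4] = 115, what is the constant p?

-5

b[3] = -11 + 3p
b[4] = 50 - 13p
So 50 - 13p = 115, giving p = -5.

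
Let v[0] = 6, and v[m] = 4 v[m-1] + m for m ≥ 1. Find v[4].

1648

v[1] = 4·6 + 1 = 25
v[2] = 4·25 + 2 = 102
v[3] = 4·102 + 3 = 411
v[4] = 4·411 + 4 = 1648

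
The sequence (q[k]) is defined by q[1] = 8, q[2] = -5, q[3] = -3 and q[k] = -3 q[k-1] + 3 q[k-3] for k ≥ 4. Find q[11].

-39501

q[4] = -3*(-3) + 3*8 = 33
q[5] = -3*33 + 3*(-5) = -114
q[6] = -3*(-114) + 3*(-3) = 333
q[7] = -3*333 + 3*33 = -900
q[8] = -3*(-900) + 3*(-114) = 2358
q[9] = -3*2358 + 3*333 = -6075
q[10] = -3*(-6075) + 3*(-900) = 15525
q[11] = -3*15525 + 3*2358 = -39501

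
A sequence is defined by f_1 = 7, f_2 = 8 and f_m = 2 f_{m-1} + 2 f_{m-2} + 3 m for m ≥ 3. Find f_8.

6326

f_3 = 2*8 + 2*7 + 9 = 39
f_4 = 2*39 + 2*8 + 12 = 106
f_5 = 2*106 + 2*39 + 15 = 305
f_6 = 2*305 + 2*106 + 18 = 840
f_7 = 2*840 + 2*305 + 21 = 2311
f_8 = 2*2311 + 2*840 + 24 = 6326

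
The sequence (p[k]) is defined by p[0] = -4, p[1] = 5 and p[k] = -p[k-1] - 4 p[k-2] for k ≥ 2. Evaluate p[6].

-85

p[2] = -5 - 4(-4) = 11
p[3] = -11 - 4(5) = -31
p[4] = -(-31) - 4(11) = -13
p[5] = -(-13) - 4(-31) = 137
p[6] = -137 - 4(-13) = -85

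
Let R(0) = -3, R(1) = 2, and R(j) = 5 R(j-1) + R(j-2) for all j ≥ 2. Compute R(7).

R(2) = 5(2) + (-3) = 7
R(3) = 5(7) + 2 = 37
R(4) = 5(37) + 7 = 192
R(5) = 5(192) + 37 = 997
R(6) = 5(997) + 192 = 5177
R(7) = 5(5177) + 997 = 26882

26882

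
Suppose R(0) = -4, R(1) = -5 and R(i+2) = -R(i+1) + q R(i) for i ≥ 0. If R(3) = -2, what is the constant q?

R(2) = 5 - 4q
R(3) = -5 - q
So -5 - q = -2, giving q = -3.

-3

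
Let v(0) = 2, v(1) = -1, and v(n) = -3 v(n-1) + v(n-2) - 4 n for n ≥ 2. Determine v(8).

v(2) = -3·(-1) + 2 - 8 = -3
v(3) = -3·(-3) + (-1) - 12 = -4
v(4) = -3·(-4) + (-3) - 16 = -7
v(5) = -3·(-7) + (-4) - 20 = -3
v(6) = -3·(-3) + (-7) - 24 = -22
v(7) = -3·(-22) + (-3) - 28 = 35
v(8) = -3·35 + (-22) - 32 = -159

-159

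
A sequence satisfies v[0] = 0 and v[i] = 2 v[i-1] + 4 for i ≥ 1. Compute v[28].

The fixed point is 4/(1 - 2) = -4, so v[i] + 4 = 2(v[i-1] + 4).
Hence v[i] = 4·2^i - 4.
v[28] = 4·2^{28} - 4 = 4·268435456 - 4 = 1073741820.

1073741820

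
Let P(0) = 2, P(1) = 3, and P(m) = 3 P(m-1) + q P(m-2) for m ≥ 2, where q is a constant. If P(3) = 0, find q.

P(2) = 9 + 2q
P(3) = 27 + 9q
So 27 + 9q = 0, giving q = -3.

-3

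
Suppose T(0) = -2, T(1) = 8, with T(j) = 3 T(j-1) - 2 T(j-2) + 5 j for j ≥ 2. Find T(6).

T(2) = 3·8 - 2·(-2) + 10 = 38
T(3) = 3·38 - 2·8 + 15 = 113
T(4) = 3·113 - 2·38 + 20 = 283
T(5) = 3·283 - 2·113 + 25 = 648
T(6) = 3·648 - 2·283 + 30 = 1408

1408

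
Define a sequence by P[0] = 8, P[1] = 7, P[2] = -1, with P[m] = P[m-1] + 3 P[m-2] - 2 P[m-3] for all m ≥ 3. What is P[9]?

-116

P[3] = (-1) + 3(7) - 2(8) = 4
P[4] = 4 + 3(-1) - 2(7) = -13
P[5] = (-13) + 3(4) - 2(-1) = 1
P[6] = 1 + 3(-13) - 2(4) = -46
P[7] = (-46) + 3(1) - 2(-13) = -17
P[8] = (-17) + 3(-46) - 2(1) = -157
P[9] = (-157) + 3(-17) - 2(-46) = -116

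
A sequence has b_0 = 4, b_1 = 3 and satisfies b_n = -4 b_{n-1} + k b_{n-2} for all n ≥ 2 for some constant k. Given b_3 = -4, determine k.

4

b_2 = -12 + 4k
b_3 = 48 - 13k
So 48 - 13k = -4, giving k = 4.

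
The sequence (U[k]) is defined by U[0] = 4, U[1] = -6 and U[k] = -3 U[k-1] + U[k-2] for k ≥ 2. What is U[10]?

308902

U[2] = -3·(-6) + 4 = 22
U[3] = -3·22 + (-6) = -72
U[4] = -3·(-72) + 22 = 238
U[5] = -3·238 + (-72) = -786
U[6] = -3·(-786) + 238 = 2596
U[7] = -3·2596 + (-786) = -8574
U[8] = -3·(-8574) + 2596 = 28318
U[9] = -3·28318 + (-8574) = -93528
U[10] = -3·(-93528) + 28318 = 308902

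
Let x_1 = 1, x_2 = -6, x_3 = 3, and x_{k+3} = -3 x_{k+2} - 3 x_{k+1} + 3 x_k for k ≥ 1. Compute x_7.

x_4 = -3·3 - 3·(-6) + 3·1 = 12
x_5 = -3·12 - 3·3 + 3·(-6) = -63
x_6 = -3·(-63) - 3·12 + 3·3 = 162
x_7 = -3·162 - 3·(-63) + 3·12 = -261

-261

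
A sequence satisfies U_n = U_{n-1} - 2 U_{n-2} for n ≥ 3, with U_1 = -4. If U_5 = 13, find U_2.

-7

Let U_2 = w.
U_3 = 8 + w
U_4 = 8 - w
U_5 = -8 - 3w
So -8 - 3w = 13, giving w = -7.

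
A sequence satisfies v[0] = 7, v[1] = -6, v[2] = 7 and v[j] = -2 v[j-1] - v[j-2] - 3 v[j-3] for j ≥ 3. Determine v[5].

-130

v[3] = -2(7) - (-6) - 3(7) = -29
v[4] = -2(-29) - 7 - 3(-6) = 69
v[5] = -2(69) - (-29) - 3(7) = -130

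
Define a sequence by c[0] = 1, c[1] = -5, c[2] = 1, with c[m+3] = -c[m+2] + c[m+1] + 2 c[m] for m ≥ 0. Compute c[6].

c[3] = -1 + (-5) + 2·1 = -4
c[4] = -(-4) + 1 + 2·(-5) = -5
c[5] = -(-5) + (-4) + 2·1 = 3
c[6] = -3 + (-5) + 2·(-4) = -16

-16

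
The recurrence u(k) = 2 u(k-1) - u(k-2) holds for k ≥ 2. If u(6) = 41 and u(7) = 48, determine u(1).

6

Rearranging, u(k-2) = -(u(k) - 2 u(k-1)).
u(5) = -(48 - 2·41) = 34
u(4) = -(41 - 2·34) = 27
u(3) = -(34 - 2·27) = 20
u(2) = -(27 - 2·20) = 13
u(1) = -(20 - 2·13) = 6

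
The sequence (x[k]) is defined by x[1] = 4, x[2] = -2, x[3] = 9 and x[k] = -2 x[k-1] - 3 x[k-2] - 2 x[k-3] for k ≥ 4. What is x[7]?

x[4] = -2(9) - 3(-2) - 2(4) = -20
x[5] = -2(-20) - 3(9) - 2(-2) = 17
x[6] = -2(17) - 3(-20) - 2(9) = 8
x[7] = -2(8) - 3(17) - 2(-20) = -27

-27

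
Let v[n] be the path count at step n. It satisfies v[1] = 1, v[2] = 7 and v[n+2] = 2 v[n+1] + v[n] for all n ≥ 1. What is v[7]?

v[3] = 2(7) + 1 = 15
v[4] = 2(15) + 7 = 37
v[5] = 2(37) + 15 = 89
v[6] = 2(89) + 37 = 215
v[7] = 2(215) + 89 = 519

519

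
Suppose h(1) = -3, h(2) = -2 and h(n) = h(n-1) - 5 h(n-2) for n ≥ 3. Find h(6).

h(3) = (-2) - 5·(-3) = 13
h(4) = 13 - 5·(-2) = 23
h(5) = 23 - 5·13 = -42
h(6) = (-42) - 5·23 = -157

-157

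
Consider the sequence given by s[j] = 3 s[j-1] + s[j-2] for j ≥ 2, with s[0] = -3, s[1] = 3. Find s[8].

s[2] = 3·3 + (-3) = 6
s[3] = 3·6 + 3 = 21
s[4] = 3·21 + 6 = 69
s[5] = 3·69 + 21 = 228
s[6] = 3·228 + 69 = 753
s[7] = 3·753 + 228 = 2487
s[8] = 3·2487 + 753 = 8214

8214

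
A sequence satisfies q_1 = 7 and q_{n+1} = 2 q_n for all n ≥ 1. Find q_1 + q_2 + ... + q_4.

105

q_2 = 2(7) = 14
q_3 = 2(14) = 28
q_4 = 2(28) = 56
Sum = 7 + 14 + 28 + 56 = 105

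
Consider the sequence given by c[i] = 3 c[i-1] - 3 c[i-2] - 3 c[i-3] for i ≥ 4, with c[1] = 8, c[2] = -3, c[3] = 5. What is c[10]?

c[4] = 3(5) - 3(-3) - 3(8) = 0
c[5] = 3(0) - 3(5) - 3(-3) = -6
c[6] = 3(-6) - 3(0) - 3(5) = -33
c[7] = 3(-33) - 3(-6) - 3(0) = -81
c[8] = 3(-81) - 3(-33) - 3(-6) = -126
c[9] = 3(-126) - 3(-81) - 3(-33) = -36
c[10] = 3(-36) - 3(-126) - 3(-81) = 513

513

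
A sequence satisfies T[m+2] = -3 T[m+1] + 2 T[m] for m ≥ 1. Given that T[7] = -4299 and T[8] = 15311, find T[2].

7

Rearranging, T[m-2] = (T[m] + 3 T[m-1]) / 2.
T[6] = (15311 + 3·(-4299)) / 2 = 2414/2 = 1207
T[5] = (-4299 + 3·1207) / 2 = -678/2 = -339
T[4] = (1207 + 3·(-339)) / 2 = 190/2 = 95
T[3] = (-339 + 3·95) / 2 = -54/2 = -27
T[2] = (95 + 3·(-27)) / 2 = 14/2 = 7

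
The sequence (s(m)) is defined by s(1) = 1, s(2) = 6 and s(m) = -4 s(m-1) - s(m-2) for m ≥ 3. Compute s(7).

s(3) = -4·6 - 1 = -25
s(4) = -4·(-25) - 6 = 94
s(5) = -4·94 - (-25) = -351
s(6) = -4·(-351) - 94 = 1310
s(7) = -4·1310 - (-351) = -4889

-4889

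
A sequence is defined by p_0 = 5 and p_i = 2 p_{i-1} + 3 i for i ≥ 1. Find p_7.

1381

p_1 = 2·5 + 3 = 13
p_2 = 2·13 + 6 = 32
p_3 = 2·32 + 9 = 73
p_4 = 2·73 + 12 = 158
p_5 = 2·158 + 15 = 331
p_6 = 2·331 + 18 = 680
p_7 = 2·680 + 21 = 1381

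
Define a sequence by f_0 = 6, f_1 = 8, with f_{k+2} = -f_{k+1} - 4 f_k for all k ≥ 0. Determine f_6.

-384

f_2 = -8 - 4(6) = -32
f_3 = -(-32) - 4(8) = 0
f_4 = -0 - 4(-32) = 128
f_5 = -128 - 4(0) = -128
f_6 = -(-128) - 4(128) = -384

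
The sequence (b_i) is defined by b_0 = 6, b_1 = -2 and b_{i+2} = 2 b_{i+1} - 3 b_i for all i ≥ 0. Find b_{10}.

b_2 = 2(-2) - 3(6) = -22
b_3 = 2(-22) - 3(-2) = -38
b_4 = 2(-38) - 3(-22) = -10
b_5 = 2(-10) - 3(-38) = 94
b_6 = 2(94) - 3(-10) = 218
b_7 = 2(218) - 3(94) = 154
b_8 = 2(154) - 3(218) = -346
b_9 = 2(-346) - 3(154) = -1154
b_{10} = 2(-1154) - 3(-346) = -1270

-1270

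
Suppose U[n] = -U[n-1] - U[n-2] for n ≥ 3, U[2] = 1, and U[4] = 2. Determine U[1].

2

Let U[1] = w.
U[3] = -1 - w
U[4] = w
So w = 2, giving w = 2.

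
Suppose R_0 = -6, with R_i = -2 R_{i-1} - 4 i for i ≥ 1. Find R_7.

R_1 = -2·(-6) - 4 = 8
R_2 = -2·8 - 8 = -24
R_3 = -2·(-24) - 12 = 36
R_4 = -2·36 - 16 = -88
R_5 = -2·(-88) - 20 = 156
R_6 = -2·156 - 24 = -336
R_7 = -2·(-336) - 28 = 644

644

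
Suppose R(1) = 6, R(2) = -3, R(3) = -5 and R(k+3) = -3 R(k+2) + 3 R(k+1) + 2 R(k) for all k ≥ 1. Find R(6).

R(4) = -3*(-5) + 3*(-3) + 2*6 = 18
R(5) = -3*18 + 3*(-5) + 2*(-3) = -75
R(6) = -3*(-75) + 3*18 + 2*(-5) = 269

269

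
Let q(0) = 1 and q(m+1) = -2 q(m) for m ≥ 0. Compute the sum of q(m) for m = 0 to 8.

171

q(1) = -2(1) = -2
q(2) = -2(-2) = 4
q(3) = -2(4) = -8
q(4) = -2(-8) = 16
q(5) = -2(16) = -32
q(6) = -2(-32) = 64
q(7) = -2(64) = -128
q(8) = -2(-128) = 256
Sum = 1 + (-2) + 4 + (-8) + 16 + (-32) + 64 + (-128) + 256 = 171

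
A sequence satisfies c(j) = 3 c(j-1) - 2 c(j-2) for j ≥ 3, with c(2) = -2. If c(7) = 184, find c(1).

-5

Let c(1) = x.
c(3) = -6 - 2x
c(4) = -14 - 6x
c(5) = -30 - 14x
c(6) = -62 - 30x
c(7) = -126 - 62x
So -126 - 62x = 184, giving x = -5.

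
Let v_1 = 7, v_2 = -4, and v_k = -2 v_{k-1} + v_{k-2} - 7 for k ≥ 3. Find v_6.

-144

v_3 = -2(-4) + 7 - 7 = 8
v_4 = -2(8) + (-4) - 7 = -27
v_5 = -2(-27) + 8 - 7 = 55
v_6 = -2(55) + (-27) - 7 = -144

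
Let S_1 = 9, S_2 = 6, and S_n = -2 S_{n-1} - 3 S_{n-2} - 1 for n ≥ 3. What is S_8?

S_3 = -2*6 - 3*9 - 1 = -40
S_4 = -2*(-40) - 3*6 - 1 = 61
S_5 = -2*61 - 3*(-40) - 1 = -3
S_6 = -2*(-3) - 3*61 - 1 = -178
S_7 = -2*(-178) - 3*(-3) - 1 = 364
S_8 = -2*364 - 3*(-178) - 1 = -195

-195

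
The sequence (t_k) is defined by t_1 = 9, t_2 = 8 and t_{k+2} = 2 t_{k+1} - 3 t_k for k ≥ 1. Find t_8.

t_3 = 2·8 - 3·9 = -11
t_4 = 2·(-11) - 3·8 = -46
t_5 = 2·(-46) - 3·(-11) = -59
t_6 = 2·(-59) - 3·(-46) = 20
t_7 = 2·20 - 3·(-59) = 217
t_8 = 2·217 - 3·20 = 374

374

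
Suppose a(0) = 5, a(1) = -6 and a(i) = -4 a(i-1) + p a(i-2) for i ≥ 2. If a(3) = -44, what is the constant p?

a(2) = 24 + 5p
a(3) = -96 - 26p
So -96 - 26p = -44, giving p = -2.

-2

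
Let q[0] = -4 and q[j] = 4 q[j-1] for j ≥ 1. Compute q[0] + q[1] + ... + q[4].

q[1] = 4(-4) = -16
q[2] = 4(-16) = -64
q[3] = 4(-64) = -256
q[4] = 4(-256) = -1024
Sum = (-4) + (-16) + (-64) + (-256) + (-1024) = -1364

-1364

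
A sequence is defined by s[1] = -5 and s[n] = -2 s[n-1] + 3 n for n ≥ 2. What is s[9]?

-1697

s[2] = -2·(-5) + 6 = 16
s[3] = -2·16 + 9 = -23
s[4] = -2·(-23) + 12 = 58
s[5] = -2·58 + 15 = -101
s[6] = -2·(-101) + 18 = 220
s[7] = -2·220 + 21 = -419
s[8] = -2·(-419) + 24 = 862
s[9] = -2·862 + 27 = -1697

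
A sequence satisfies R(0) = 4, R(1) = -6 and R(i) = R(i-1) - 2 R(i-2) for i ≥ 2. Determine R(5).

R(2) = (-6) - 2·4 = -14
R(3) = (-14) - 2·(-6) = -2
R(4) = (-2) - 2·(-14) = 26
R(5) = 26 - 2·(-2) = 30

30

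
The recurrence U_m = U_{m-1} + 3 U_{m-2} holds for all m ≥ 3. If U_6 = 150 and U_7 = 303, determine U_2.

9

Rearranging, U_{m-2} = (U_m - U_{m-1}) / 3.
U_5 = (303 - 150) / 3 = 153/3 = 51
U_4 = (150 - 51) / 3 = 99/3 = 33
U_3 = (51 - 33) / 3 = 18/3 = 6
U_2 = (33 - 6) / 3 = 27/3 = 9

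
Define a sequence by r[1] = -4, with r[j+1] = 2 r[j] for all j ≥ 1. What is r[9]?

r[2] = 2(-4) = -8
r[3] = 2(-8) = -16
r[4] = 2(-16) = -32
r[5] = 2(-32) = -64
r[6] = 2(-64) = -128
r[7] = 2(-128) = -256
r[8] = 2(-256) = -512
r[9] = 2(-512) = -1024

-1024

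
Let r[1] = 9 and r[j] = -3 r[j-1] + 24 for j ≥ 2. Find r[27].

The fixed point is 24/(1 + 3) = 6, so r[j] - 6 = -3(r[j-1] - 6).
Hence r[j] = 3·(-3)^{j-1} + 6.
r[27] = 3·(-3)^{26} + 6 = 3·2541865828329 + 6 = 7625597484993.

7625597484993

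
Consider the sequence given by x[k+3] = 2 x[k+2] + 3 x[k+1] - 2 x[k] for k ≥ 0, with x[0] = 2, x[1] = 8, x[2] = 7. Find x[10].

x[3] = 2(7) + 3(8) - 2(2) = 34
x[4] = 2(34) + 3(7) - 2(8) = 73
x[5] = 2(73) + 3(34) - 2(7) = 234
x[6] = 2(234) + 3(73) - 2(34) = 619
x[7] = 2(619) + 3(234) - 2(73) = 1794
x[8] = 2(1794) + 3(619) - 2(234) = 4977
x[9] = 2(4977) + 3(1794) - 2(619) = 14098
x[10] = 2(14098) + 3(4977) - 2(1794) = 39539

39539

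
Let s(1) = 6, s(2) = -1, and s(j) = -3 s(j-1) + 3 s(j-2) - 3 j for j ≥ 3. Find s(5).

s(3) = -3*(-1) + 3*6 - 9 = 12
s(4) = -3*12 + 3*(-1) - 12 = -51
s(5) = -3*(-51) + 3*12 - 15 = 174

174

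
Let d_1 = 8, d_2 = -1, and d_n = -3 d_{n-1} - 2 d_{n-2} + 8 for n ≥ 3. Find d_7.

d_3 = -3(-1) - 2(8) + 8 = -5
d_4 = -3(-5) - 2(-1) + 8 = 25
d_5 = -3(25) - 2(-5) + 8 = -57
d_6 = -3(-57) - 2(25) + 8 = 129
d_7 = -3(129) - 2(-57) + 8 = -265

-265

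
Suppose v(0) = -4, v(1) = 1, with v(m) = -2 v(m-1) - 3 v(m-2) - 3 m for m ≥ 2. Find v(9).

v(2) = -2·1 - 3·(-4) - 6 = 4
v(3) = -2·4 - 3·1 - 9 = -20
v(4) = -2·(-20) - 3·4 - 12 = 16
v(5) = -2·16 - 3·(-20) - 15 = 13
v(6) = -2·13 - 3·16 - 18 = -92
v(7) = -2·(-92) - 3·13 - 21 = 124
v(8) = -2·124 - 3·(-92) - 24 = 4
v(9) = -2·4 - 3·124 - 27 = -407

-407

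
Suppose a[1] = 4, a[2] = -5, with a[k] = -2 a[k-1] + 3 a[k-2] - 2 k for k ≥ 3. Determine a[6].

-473

a[3] = -2*(-5) + 3*4 - 6 = 16
a[4] = -2*16 + 3*(-5) - 8 = -55
a[5] = -2*(-55) + 3*16 - 10 = 148
a[6] = -2*148 + 3*(-55) - 12 = -473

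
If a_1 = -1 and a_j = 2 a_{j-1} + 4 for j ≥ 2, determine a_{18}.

The fixed point is 4/(1 - 2) = -4, so a_j + 4 = 2(a_{j-1} + 4).
Hence a_j = 3·2^{j-1} - 4.
a_{18} = 3·2^{17} - 4 = 3·131072 - 4 = 393212.

393212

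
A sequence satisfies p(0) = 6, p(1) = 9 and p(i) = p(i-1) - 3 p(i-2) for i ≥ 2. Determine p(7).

p(2) = 9 - 3*6 = -9
p(3) = (-9) - 3*9 = -36
p(4) = (-36) - 3*(-9) = -9
p(5) = (-9) - 3*(-36) = 99
p(6) = 99 - 3*(-9) = 126
p(7) = 126 - 3*99 = -171

-171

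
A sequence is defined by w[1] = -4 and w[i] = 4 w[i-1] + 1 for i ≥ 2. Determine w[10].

-961195

w[2] = 4*(-4) + 1 = -15
w[3] = 4*(-15) + 1 = -59
w[4] = 4*(-59) + 1 = -235
w[5] = 4*(-235) + 1 = -939
w[6] = 4*(-939) + 1 = -3755
w[7] = 4*(-3755) + 1 = -15019
w[8] = 4*(-15019) + 1 = -60075
w[9] = 4*(-60075) + 1 = -240299
w[10] = 4*(-240299) + 1 = -961195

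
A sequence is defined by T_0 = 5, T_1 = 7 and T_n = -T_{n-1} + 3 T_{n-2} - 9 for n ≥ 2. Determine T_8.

-721

T_2 = -7 + 3(5) - 9 = -1
T_3 = -(-1) + 3(7) - 9 = 13
T_4 = -13 + 3(-1) - 9 = -25
T_5 = -(-25) + 3(13) - 9 = 55
T_6 = -55 + 3(-25) - 9 = -139
T_7 = -(-139) + 3(55) - 9 = 295
T_8 = -295 + 3(-139) - 9 = -721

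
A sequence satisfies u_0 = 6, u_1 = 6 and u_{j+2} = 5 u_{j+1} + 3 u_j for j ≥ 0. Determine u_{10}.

41508858

u_2 = 5·6 + 3·6 = 48
u_3 = 5·48 + 3·6 = 258
u_4 = 5·258 + 3·48 = 1434
u_5 = 5·1434 + 3·258 = 7944
u_6 = 5·7944 + 3·1434 = 44022
u_7 = 5·44022 + 3·7944 = 243942
u_8 = 5·243942 + 3·44022 = 1351776
u_9 = 5·1351776 + 3·243942 = 7490706
u_{10} = 5·7490706 + 3·1351776 = 41508858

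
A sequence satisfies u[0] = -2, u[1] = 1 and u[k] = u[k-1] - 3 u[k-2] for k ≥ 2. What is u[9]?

u[2] = 1 - 3·(-2) = 7
u[3] = 7 - 3·1 = 4
u[4] = 4 - 3·7 = -17
u[5] = (-17) - 3·4 = -29
u[6] = (-29) - 3·(-17) = 22
u[7] = 22 - 3·(-29) = 109
u[8] = 109 - 3·22 = 43
u[9] = 43 - 3·109 = -284

-284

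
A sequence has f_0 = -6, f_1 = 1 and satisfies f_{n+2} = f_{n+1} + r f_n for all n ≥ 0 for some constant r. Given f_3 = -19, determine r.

4

f_2 = 1 - 6r
f_3 = 1 - 5r
So 1 - 5r = -19, giving r = 4.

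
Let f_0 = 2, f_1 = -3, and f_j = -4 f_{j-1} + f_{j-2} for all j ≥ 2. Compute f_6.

4486

f_2 = -4·(-3) + 2 = 14
f_3 = -4·14 + (-3) = -59
f_4 = -4·(-59) + 14 = 250
f_5 = -4·250 + (-59) = -1059
f_6 = -4·(-1059) + 250 = 4486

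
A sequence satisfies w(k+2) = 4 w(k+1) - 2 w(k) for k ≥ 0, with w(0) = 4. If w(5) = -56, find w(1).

2

Let w(1) = v.
w(2) = -8 + 4v
w(3) = -32 + 14v
w(4) = -112 + 48v
w(5) = -384 + 164v
So -384 + 164v = -56, giving v = 2.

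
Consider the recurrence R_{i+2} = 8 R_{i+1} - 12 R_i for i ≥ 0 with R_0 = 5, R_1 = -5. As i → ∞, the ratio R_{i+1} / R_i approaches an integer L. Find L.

The characteristic equation is r^2 - 8r + 12 = 0, which factors as (r - 6)(r - 2) = 0.
So the roots are 6 and 2. Since |6| > |2| and the coefficient of 6^i is non-zero, the ratio tends to 6.

6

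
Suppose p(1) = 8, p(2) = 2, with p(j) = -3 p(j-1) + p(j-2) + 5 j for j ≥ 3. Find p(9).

p(3) = -3·2 + 8 + 15 = 17
p(4) = -3·17 + 2 + 20 = -29
p(5) = -3·(-29) + 17 + 25 = 129
p(6) = -3·129 + (-29) + 30 = -386
p(7) = -3·(-386) + 129 + 35 = 1322
p(8) = -3·1322 + (-386) + 40 = -4312
p(9) = -3·(-4312) + 1322 + 45 = 14303

14303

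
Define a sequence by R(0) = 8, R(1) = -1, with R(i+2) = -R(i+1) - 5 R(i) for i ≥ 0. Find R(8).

R(2) = -(-1) - 5*8 = -39
R(3) = -(-39) - 5*(-1) = 44
R(4) = -44 - 5*(-39) = 151
R(5) = -151 - 5*44 = -371
R(6) = -(-371) - 5*151 = -384
R(7) = -(-384) - 5*(-371) = 2239
R(8) = -2239 - 5*(-384) = -319

-319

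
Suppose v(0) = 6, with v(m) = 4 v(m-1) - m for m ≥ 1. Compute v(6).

22758

v(1) = 4(6) - 1 = 23
v(2) = 4(23) - 2 = 90
v(3) = 4(90) - 3 = 357
v(4) = 4(357) - 4 = 1424
v(5) = 4(1424) - 5 = 5691
v(6) = 4(5691) - 6 = 22758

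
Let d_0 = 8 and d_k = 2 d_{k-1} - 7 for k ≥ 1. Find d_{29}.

536870919

The fixed point is -7/(1 - 2) = 7, so d_k - 7 = 2(d_{k-1} - 7).
Hence d_k = 1·2^k + 7.
d_{29} = 1·2^{29} + 7 = 1·536870912 + 7 = 536870919.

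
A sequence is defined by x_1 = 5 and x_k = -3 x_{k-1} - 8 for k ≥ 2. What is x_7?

x_2 = -3·5 - 8 = -23
x_3 = -3·(-23) - 8 = 61
x_4 = -3·61 - 8 = -191
x_5 = -3·(-191) - 8 = 565
x_6 = -3·565 - 8 = -1703
x_7 = -3·(-1703) - 8 = 5101

5101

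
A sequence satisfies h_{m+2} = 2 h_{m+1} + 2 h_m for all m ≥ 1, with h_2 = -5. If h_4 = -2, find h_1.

Let h_1 = x.
h_3 = -10 + 2x
h_4 = -30 + 4x
So -30 + 4x = -2, giving x = 7.

7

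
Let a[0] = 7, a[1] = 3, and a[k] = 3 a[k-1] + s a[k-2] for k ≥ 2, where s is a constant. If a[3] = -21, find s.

-2

a[2] = 9 + 7s
a[3] = 27 + 24s
So 27 + 24s = -21, giving s = -2.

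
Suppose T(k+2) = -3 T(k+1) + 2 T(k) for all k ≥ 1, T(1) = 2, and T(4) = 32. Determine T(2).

4

Let T(2) = z.
T(3) = 4 - 3z
T(4) = -12 + 11z
So -12 + 11z = 32, giving z = 4.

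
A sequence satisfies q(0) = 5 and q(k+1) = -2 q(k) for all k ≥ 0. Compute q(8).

q(1) = -2*5 = -10
q(2) = -2*(-10) = 20
q(3) = -2*20 = -40
q(4) = -2*(-40) = 80
q(5) = -2*80 = -160
q(6) = -2*(-160) = 320
q(7) = -2*320 = -640
q(8) = -2*(-640) = 1280

1280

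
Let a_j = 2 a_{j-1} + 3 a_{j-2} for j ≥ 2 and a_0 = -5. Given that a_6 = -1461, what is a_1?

Let a_1 = x.
a_2 = -15 + 2x
a_3 = -30 + 7x
a_4 = -105 + 20x
a_5 = -300 + 61x
a_6 = -915 + 182x
So -915 + 182x = -1461, giving x = -3.

-3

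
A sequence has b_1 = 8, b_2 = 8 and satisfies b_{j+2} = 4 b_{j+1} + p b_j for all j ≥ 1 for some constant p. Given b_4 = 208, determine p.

2

b_3 = 32 + 8p
b_4 = 128 + 40p
So 128 + 40p = 208, giving p = 2.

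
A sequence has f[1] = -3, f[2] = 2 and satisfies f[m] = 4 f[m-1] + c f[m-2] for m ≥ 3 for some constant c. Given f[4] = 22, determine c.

1

f[3] = 8 - 3c
f[4] = 32 - 10c
So 32 - 10c = 22, giving c = 1.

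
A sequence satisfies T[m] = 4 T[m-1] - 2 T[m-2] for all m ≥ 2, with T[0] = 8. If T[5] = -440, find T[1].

Let T[1] = x.
T[2] = -16 + 4x
T[3] = -64 + 14x
T[4] = -224 + 48x
T[5] = -768 + 164x
So -768 + 164x = -440, giving x = 2.

2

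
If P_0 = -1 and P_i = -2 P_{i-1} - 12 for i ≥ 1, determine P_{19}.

The fixed point is -12/(1 + 2) = -4, so P_i + 4 = -2(P_{i-1} + 4).
Hence P_i = 3·(-2)^i - 4.
P_{19} = 3·(-2)^{19} - 4 = 3·-524288 - 4 = -1572868.

-1572868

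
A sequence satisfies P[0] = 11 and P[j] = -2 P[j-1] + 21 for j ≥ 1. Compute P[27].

The fixed point is 21/(1 + 2) = 7, so P[j] - 7 = -2(P[j-1] - 7).
Hence P[j] = 4·(-2)^j + 7.
P[27] = 4·(-2)^{27} + 7 = 4·-134217728 + 7 = -536870905.

-536870905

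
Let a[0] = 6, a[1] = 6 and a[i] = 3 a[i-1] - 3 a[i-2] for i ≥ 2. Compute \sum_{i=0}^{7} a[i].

-492

a[2] = 3(6) - 3(6) = 0
a[3] = 3(0) - 3(6) = -18
a[4] = 3(-18) - 3(0) = -54
a[5] = 3(-54) - 3(-18) = -108
a[6] = 3(-108) - 3(-54) = -162
a[7] = 3(-162) - 3(-108) = -162
Sum = 6 + 6 + 0 + (-18) + (-54) + (-108) + (-162) + (-162) = -492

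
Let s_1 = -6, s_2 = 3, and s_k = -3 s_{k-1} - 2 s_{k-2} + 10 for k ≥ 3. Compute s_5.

s_3 = -3(3) - 2(-6) + 10 = 13
s_4 = -3(13) - 2(3) + 10 = -35
s_5 = -3(-35) - 2(13) + 10 = 89

89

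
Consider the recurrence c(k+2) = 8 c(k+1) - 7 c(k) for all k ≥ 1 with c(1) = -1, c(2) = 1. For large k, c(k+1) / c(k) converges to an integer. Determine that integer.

7

The characteristic equation is r^2 - 8r + 7 = 0, which factors as (r - 7)(r - 1) = 0.
So the roots are 7 and 1. Since |7| > |1| and the coefficient of 7^k is non-zero, the ratio tends to 7.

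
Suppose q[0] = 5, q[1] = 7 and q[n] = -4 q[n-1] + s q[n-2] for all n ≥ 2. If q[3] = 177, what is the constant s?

-5

q[2] = -28 + 5s
q[3] = 112 - 13s
So 112 - 13s = 177, giving s = -5.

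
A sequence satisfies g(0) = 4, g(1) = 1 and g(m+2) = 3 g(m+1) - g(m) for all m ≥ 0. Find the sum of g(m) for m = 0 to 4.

g(2) = 3*1 - 4 = -1
g(3) = 3*(-1) - 1 = -4
g(4) = 3*(-4) - (-1) = -11
Sum = 4 + 1 + (-1) + (-4) + (-11) = -11

-11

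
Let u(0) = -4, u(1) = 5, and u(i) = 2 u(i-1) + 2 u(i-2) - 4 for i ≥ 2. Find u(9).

-580

u(2) = 2·5 + 2·(-4) - 4 = -2
u(3) = 2·(-2) + 2·5 - 4 = 2
u(4) = 2·2 + 2·(-2) - 4 = -4
u(5) = 2·(-4) + 2·2 - 4 = -8
u(6) = 2·(-8) + 2·(-4) - 4 = -28
u(7) = 2·(-28) + 2·(-8) - 4 = -76
u(8) = 2·(-76) + 2·(-28) - 4 = -212
u(9) = 2·(-212) + 2·(-76) - 4 = -580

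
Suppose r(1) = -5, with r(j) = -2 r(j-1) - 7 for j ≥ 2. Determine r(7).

-173

r(2) = -2·(-5) - 7 = 3
r(3) = -2·3 - 7 = -13
r(4) = -2·(-13) - 7 = 19
r(5) = -2·19 - 7 = -45
r(6) = -2·(-45) - 7 = 83
r(7) = -2·83 - 7 = -173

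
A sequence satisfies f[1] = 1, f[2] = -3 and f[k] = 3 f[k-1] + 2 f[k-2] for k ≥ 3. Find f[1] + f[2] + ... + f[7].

f[3] = 3(-3) + 2(1) = -7
f[4] = 3(-7) + 2(-3) = -27
f[5] = 3(-27) + 2(-7) = -95
f[6] = 3(-95) + 2(-27) = -339
f[7] = 3(-339) + 2(-95) = -1207
Sum = 1 + (-3) + (-7) + (-27) + (-95) + (-339) + (-1207) = -1677

-1677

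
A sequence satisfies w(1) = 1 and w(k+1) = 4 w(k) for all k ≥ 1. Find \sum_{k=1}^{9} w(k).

w(2) = 4·1 = 4
w(3) = 4·4 = 16
w(4) = 4·16 = 64
w(5) = 4·64 = 256
w(6) = 4·256 = 1024
w(7) = 4·1024 = 4096
w(8) = 4·4096 = 16384
w(9) = 4·16384 = 65536
Sum = 1 + 4 + 16 + 64 + 256 + 1024 + 4096 + 16384 + 65536 = 87381

87381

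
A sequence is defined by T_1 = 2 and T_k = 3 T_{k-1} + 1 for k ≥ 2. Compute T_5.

202

T_2 = 3*2 + 1 = 7
T_3 = 3*7 + 1 = 22
T_4 = 3*22 + 1 = 67
T_5 = 3*67 + 1 = 202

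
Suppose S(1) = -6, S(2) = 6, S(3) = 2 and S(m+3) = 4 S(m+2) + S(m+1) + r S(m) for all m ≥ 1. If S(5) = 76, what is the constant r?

S(4) = 14 - 6r
S(5) = 58 - 18r
So 58 - 18r = 76, giving r = -1.

-1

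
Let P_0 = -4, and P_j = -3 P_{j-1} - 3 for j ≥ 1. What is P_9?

63969

P_1 = -3·(-4) - 3 = 9
P_2 = -3·9 - 3 = -30
P_3 = -3·(-30) - 3 = 87
P_4 = -3·87 - 3 = -264
P_5 = -3·(-264) - 3 = 789
P_6 = -3·789 - 3 = -2370
P_7 = -3·(-2370) - 3 = 7107
P_8 = -3·7107 - 3 = -21324
P_9 = -3·(-21324) - 3 = 63969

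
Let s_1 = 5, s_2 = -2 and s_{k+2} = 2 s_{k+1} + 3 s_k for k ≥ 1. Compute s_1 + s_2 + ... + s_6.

s_3 = 2*(-2) + 3*5 = 11
s_4 = 2*11 + 3*(-2) = 16
s_5 = 2*16 + 3*11 = 65
s_6 = 2*65 + 3*16 = 178
Sum = 5 + (-2) + 11 + 16 + 65 + 178 = 273

273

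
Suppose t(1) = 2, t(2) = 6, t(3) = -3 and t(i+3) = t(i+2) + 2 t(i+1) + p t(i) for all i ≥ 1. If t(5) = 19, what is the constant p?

t(4) = 9 + 2p
t(5) = 3 + 8p
So 3 + 8p = 19, giving p = 2.

2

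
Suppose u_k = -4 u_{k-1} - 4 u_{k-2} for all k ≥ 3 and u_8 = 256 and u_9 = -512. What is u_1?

Rearranging, u_{k-2} = (u_k + 4 u_{k-1}) / -4.
u_7 = (-512 + 4·256) / -4 = 512/-4 = -128
u_6 = (256 + 4·(-128)) / -4 = -256/-4 = 64
u_5 = (-128 + 4·64) / -4 = 128/-4 = -32
u_4 = (64 + 4·(-32)) / -4 = -64/-4 = 16
u_3 = (-32 + 4·16) / -4 = 32/-4 = -8
u_2 = (16 + 4·(-8)) / -4 = -16/-4 = 4
u_1 = (-8 + 4·4) / -4 = 8/-4 = -2

-2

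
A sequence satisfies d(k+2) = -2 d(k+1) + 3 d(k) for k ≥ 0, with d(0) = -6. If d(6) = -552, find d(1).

Let d(1) = v.
d(2) = -18 - 2v
d(3) = 36 + 7v
d(4) = -126 - 20v
d(5) = 360 + 61v
d(6) = -1098 - 182v
So -1098 - 182v = -552, giving v = -3.

-3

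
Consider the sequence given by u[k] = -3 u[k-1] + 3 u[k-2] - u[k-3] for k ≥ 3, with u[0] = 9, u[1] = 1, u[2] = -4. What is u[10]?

u[3] = -3·(-4) + 3·1 - 9 = 6
u[4] = -3·6 + 3·(-4) - 1 = -31
u[5] = -3·(-31) + 3·6 - (-4) = 115
u[6] = -3·115 + 3·(-31) - 6 = -444
u[7] = -3·(-444) + 3·115 - (-31) = 1708
u[8] = -3·1708 + 3·(-444) - 115 = -6571
u[9] = -3·(-6571) + 3·1708 - (-444) = 25281
u[10] = -3·25281 + 3·(-6571) - 1708 = -97264

-97264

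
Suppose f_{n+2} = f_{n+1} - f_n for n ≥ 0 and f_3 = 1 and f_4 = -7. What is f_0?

Rearranging, f_{n-2} = -(f_n - f_{n-1}).
f_2 = -(-7 - 1) = 8
f_1 = -(1 - 8) = 7
f_0 = -(8 - 7) = -1

-1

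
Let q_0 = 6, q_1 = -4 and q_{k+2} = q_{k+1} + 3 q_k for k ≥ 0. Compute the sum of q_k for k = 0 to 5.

112

q_2 = (-4) + 3(6) = 14
q_3 = 14 + 3(-4) = 2
q_4 = 2 + 3(14) = 44
q_5 = 44 + 3(2) = 50
Sum = 6 + (-4) + 14 + 2 + 44 + 50 = 112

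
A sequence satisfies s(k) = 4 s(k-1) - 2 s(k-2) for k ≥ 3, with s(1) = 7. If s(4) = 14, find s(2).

5

Let s(2) = y.
s(3) = -14 + 4y
s(4) = -56 + 14y
So -56 + 14y = 14, giving y = 5.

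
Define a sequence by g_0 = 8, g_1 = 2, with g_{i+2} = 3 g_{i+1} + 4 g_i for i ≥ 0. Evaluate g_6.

g_2 = 3*2 + 4*8 = 38
g_3 = 3*38 + 4*2 = 122
g_4 = 3*122 + 4*38 = 518
g_5 = 3*518 + 4*122 = 2042
g_6 = 3*2042 + 4*518 = 8198

8198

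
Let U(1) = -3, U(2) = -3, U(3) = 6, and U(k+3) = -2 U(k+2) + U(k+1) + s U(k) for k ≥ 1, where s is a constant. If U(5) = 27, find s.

-3

U(4) = -15 - 3s
U(5) = 36 + 3s
So 36 + 3s = 27, giving s = -3.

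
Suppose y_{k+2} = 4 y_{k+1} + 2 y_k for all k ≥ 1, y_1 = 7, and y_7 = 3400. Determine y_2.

-1

Let y_2 = x.
y_3 = 14 + 4x
y_4 = 56 + 18x
y_5 = 252 + 80x
y_6 = 1120 + 356x
y_7 = 4984 + 1584x
So 4984 + 1584x = 3400, giving x = -1.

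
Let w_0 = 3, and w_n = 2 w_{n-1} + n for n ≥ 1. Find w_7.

631

w_1 = 2*3 + 1 = 7
w_2 = 2*7 + 2 = 16
w_3 = 2*16 + 3 = 35
w_4 = 2*35 + 4 = 74
w_5 = 2*74 + 5 = 153
w_6 = 2*153 + 6 = 312
w_7 = 2*312 + 7 = 631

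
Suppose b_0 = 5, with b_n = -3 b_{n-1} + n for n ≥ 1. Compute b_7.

-10523

b_1 = -3(5) + 1 = -14
b_2 = -3(-14) + 2 = 44
b_3 = -3(44) + 3 = -129
b_4 = -3(-129) + 4 = 391
b_5 = -3(391) + 5 = -1168
b_6 = -3(-1168) + 6 = 3510
b_7 = -3(3510) + 7 = -10523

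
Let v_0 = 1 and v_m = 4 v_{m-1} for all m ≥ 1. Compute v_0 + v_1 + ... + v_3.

85

v_1 = 4·1 = 4
v_2 = 4·4 = 16
v_3 = 4·16 = 64
Sum = 1 + 4 + 16 + 64 = 85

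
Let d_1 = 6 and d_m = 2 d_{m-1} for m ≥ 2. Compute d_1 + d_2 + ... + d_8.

1530

d_2 = 2·6 = 12
d_3 = 2·12 = 24
d_4 = 2·24 = 48
d_5 = 2·48 = 96
d_6 = 2·96 = 192
d_7 = 2·192 = 384
d_8 = 2·384 = 768
Sum = 6 + 12 + 24 + 48 + 96 + 192 + 384 + 768 = 1530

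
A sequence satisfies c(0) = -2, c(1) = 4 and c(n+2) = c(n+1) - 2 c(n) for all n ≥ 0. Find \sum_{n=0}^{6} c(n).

c(2) = 4 - 2·(-2) = 8
c(3) = 8 - 2·4 = 0
c(4) = 0 - 2·8 = -16
c(5) = (-16) - 2·0 = -16
c(6) = (-16) - 2·(-16) = 16
Sum = (-2) + 4 + 8 + 0 + (-16) + (-16) + 16 = -6

-6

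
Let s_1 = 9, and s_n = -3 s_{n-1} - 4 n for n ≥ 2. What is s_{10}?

s_2 = -3*9 - 8 = -35
s_3 = -3*(-35) - 12 = 93
s_4 = -3*93 - 16 = -295
s_5 = -3*(-295) - 20 = 865
s_6 = -3*865 - 24 = -2619
s_7 = -3*(-2619) - 28 = 7829
s_8 = -3*7829 - 32 = -23519
s_9 = -3*(-23519) - 36 = 70521
s_{10} = -3*70521 - 40 = -211603

-211603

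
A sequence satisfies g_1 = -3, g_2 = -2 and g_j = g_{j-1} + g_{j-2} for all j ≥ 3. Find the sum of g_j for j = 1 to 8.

g_3 = (-2) + (-3) = -5
g_4 = (-5) + (-2) = -7
g_5 = (-7) + (-5) = -12
g_6 = (-12) + (-7) = -19
g_7 = (-19) + (-12) = -31
g_8 = (-31) + (-19) = -50
Sum = (-3) + (-2) + (-5) + (-7) + (-12) + (-19) + (-31) + (-50) = -129

-129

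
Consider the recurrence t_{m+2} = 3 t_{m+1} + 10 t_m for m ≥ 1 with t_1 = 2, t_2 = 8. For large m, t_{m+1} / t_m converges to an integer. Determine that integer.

5

The characteristic equation is r^2 - 3r - 10 = 0, which factors as (r - 5)(r + 2) = 0.
So the roots are 5 and -2. Since |5| > |-2| and the coefficient of 5^m is non-zero, the ratio tends to 5.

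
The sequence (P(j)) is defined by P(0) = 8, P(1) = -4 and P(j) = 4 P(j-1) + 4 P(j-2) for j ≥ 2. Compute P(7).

28416

P(2) = 4*(-4) + 4*8 = 16
P(3) = 4*16 + 4*(-4) = 48
P(4) = 4*48 + 4*16 = 256
P(5) = 4*256 + 4*48 = 1216
P(6) = 4*1216 + 4*256 = 5888
P(7) = 4*5888 + 4*1216 = 28416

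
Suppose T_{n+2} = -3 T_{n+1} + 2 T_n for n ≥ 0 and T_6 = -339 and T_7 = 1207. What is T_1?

-1

Rearranging, T_{n-2} = (T_n + 3 T_{n-1}) / 2.
T_5 = (1207 + 3*(-339)) / 2 = 190/2 = 95
T_4 = (-339 + 3*95) / 2 = -54/2 = -27
T_3 = (95 + 3*(-27)) / 2 = 14/2 = 7
T_2 = (-27 + 3*7) / 2 = -6/2 = -3
T_1 = (7 + 3*(-3)) / 2 = -2/2 = -1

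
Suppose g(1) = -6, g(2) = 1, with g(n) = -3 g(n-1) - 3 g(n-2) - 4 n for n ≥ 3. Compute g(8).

g(3) = -3·1 - 3·(-6) - 12 = 3
g(4) = -3·3 - 3·1 - 16 = -28
g(5) = -3·(-28) - 3·3 - 20 = 55
g(6) = -3·55 - 3·(-28) - 24 = -105
g(7) = -3·(-105) - 3·55 - 28 = 122
g(8) = -3·122 - 3·(-105) - 32 = -83

-83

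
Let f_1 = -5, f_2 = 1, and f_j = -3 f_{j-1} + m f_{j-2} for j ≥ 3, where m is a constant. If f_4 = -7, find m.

f_3 = -3 - 5m
f_4 = 9 + 16m
So 9 + 16m = -7, giving m = -1.

-1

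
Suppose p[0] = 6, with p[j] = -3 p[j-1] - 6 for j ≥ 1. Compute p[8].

49206

p[1] = -3(6) - 6 = -24
p[2] = -3(-24) - 6 = 66
p[3] = -3(66) - 6 = -204
p[4] = -3(-204) - 6 = 606
p[5] = -3(606) - 6 = -1824
p[6] = -3(-1824) - 6 = 5466
p[7] = -3(5466) - 6 = -16404
p[8] = -3(-16404) - 6 = 49206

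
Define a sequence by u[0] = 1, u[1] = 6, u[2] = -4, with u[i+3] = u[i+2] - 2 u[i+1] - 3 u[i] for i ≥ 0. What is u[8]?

-154

u[3] = (-4) - 2(6) - 3(1) = -19
u[4] = (-19) - 2(-4) - 3(6) = -29
u[5] = (-29) - 2(-19) - 3(-4) = 21
u[6] = 21 - 2(-29) - 3(-19) = 136
u[7] = 136 - 2(21) - 3(-29) = 181
u[8] = 181 - 2(136) - 3(21) = -154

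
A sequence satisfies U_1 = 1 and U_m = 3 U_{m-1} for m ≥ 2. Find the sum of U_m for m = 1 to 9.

U_2 = 3*1 = 3
U_3 = 3*3 = 9
U_4 = 3*9 = 27
U_5 = 3*27 = 81
U_6 = 3*81 = 243
U_7 = 3*243 = 729
U_8 = 3*729 = 2187
U_9 = 3*2187 = 6561
Sum = 1 + 3 + 9 + 27 + 81 + 243 + 729 + 2187 + 6561 = 9841

9841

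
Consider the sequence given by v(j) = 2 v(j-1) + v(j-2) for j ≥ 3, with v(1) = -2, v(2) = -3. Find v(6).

-111

v(3) = 2(-3) + (-2) = -8
v(4) = 2(-8) + (-3) = -19
v(5) = 2(-19) + (-8) = -46
v(6) = 2(-46) + (-19) = -111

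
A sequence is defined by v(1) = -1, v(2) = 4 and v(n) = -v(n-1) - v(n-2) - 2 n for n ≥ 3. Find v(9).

v(3) = -4 - (-1) - 6 = -9
v(4) = -(-9) - 4 - 8 = -3
v(5) = -(-3) - (-9) - 10 = 2
v(6) = -2 - (-3) - 12 = -11
v(7) = -(-11) - 2 - 14 = -5
v(8) = -(-5) - (-11) - 16 = 0
v(9) = -0 - (-5) - 18 = -13

-13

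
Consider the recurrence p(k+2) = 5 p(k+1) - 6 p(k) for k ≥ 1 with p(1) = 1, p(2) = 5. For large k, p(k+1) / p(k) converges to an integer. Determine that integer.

The characteristic equation is r^2 - 5r + 6 = 0, which factors as (r - 3)(r - 2) = 0.
So the roots are 3 and 2. Since |3| > |2| and the coefficient of 3^k is non-zero, the ratio tends to 3.

3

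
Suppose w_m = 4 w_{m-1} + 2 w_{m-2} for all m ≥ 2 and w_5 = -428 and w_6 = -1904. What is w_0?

Rearranging, w_{m-2} = (w_m - 4 w_{m-1}) / 2.
w_4 = (-1904 - 4(-428)) / 2 = -192/2 = -96
w_3 = (-428 - 4(-96)) / 2 = -44/2 = -22
w_2 = (-96 - 4(-22)) / 2 = -8/2 = -4
w_1 = (-22 - 4(-4)) / 2 = -6/2 = -3
w_0 = (-4 - 4(-3)) / 2 = 8/2 = 4

4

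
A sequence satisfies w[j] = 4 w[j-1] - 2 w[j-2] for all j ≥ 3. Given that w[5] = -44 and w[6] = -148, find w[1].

-7

Rearranging, w[j-2] = (w[j] - 4 w[j-1]) / -2.
w[4] = (-148 - 4(-44)) / -2 = 28/-2 = -14
w[3] = (-44 - 4(-14)) / -2 = 12/-2 = -6
w[2] = (-14 - 4(-6)) / -2 = 10/-2 = -5
w[1] = (-6 - 4(-5)) / -2 = 14/-2 = -7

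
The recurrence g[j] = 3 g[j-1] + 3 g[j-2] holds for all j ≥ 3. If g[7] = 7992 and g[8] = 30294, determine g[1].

8

Rearranging, g[j-2] = (g[j] - 3 g[j-1]) / 3.
g[6] = (30294 - 3·7992) / 3 = 6318/3 = 2106
g[5] = (7992 - 3·2106) / 3 = 1674/3 = 558
g[4] = (2106 - 3·558) / 3 = 432/3 = 144
g[3] = (558 - 3·144) / 3 = 126/3 = 42
g[2] = (144 - 3·42) / 3 = 18/3 = 6
g[1] = (42 - 3·6) / 3 = 24/3 = 8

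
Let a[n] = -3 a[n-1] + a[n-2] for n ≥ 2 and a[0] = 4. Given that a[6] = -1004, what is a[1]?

4

Let a[1] = x.
a[2] = 4 - 3x
a[3] = -12 + 10x
a[4] = 40 - 33x
a[5] = -132 + 109x
a[6] = 436 - 360x
So 436 - 360x = -1004, giving x = 4.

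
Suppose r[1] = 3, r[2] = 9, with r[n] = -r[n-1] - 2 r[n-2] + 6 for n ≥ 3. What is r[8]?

69

r[3] = -9 - 2·3 + 6 = -9
r[4] = -(-9) - 2·9 + 6 = -3
r[5] = -(-3) - 2·(-9) + 6 = 27
r[6] = -27 - 2·(-3) + 6 = -15
r[7] = -(-15) - 2·27 + 6 = -33
r[8] = -(-33) - 2·(-15) + 6 = 69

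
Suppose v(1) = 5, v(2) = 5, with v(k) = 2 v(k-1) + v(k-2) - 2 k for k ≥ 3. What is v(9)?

757

v(3) = 2(5) + 5 - 6 = 9
v(4) = 2(9) + 5 - 8 = 15
v(5) = 2(15) + 9 - 10 = 29
v(6) = 2(29) + 15 - 12 = 61
v(7) = 2(61) + 29 - 14 = 137
v(8) = 2(137) + 61 - 16 = 319
v(9) = 2(319) + 137 - 18 = 757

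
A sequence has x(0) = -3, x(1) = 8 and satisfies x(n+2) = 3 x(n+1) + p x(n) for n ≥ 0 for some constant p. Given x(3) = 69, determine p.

x(2) = 24 - 3p
x(3) = 72 - p
So 72 - p = 69, giving p = 3.

3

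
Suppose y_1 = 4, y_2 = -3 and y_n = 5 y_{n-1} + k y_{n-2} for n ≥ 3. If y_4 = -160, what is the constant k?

-5

y_3 = -15 + 4k
y_4 = -75 + 17k
So -75 + 17k = -160, giving k = -5.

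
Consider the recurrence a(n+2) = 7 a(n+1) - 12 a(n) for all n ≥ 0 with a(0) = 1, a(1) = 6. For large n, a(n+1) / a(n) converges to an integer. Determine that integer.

The characteristic equation is r^2 - 7r + 12 = 0, which factors as (r - 4)(r - 3) = 0.
So the roots are 4 and 3. Since |4| > |3| and the coefficient of 4^n is non-zero, the ratio tends to 4.

4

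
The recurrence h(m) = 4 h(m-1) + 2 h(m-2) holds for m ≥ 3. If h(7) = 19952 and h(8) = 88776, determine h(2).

Rearranging, h(m-2) = (h(m) - 4 h(m-1)) / 2.
h(6) = (88776 - 4*19952) / 2 = 8968/2 = 4484
h(5) = (19952 - 4*4484) / 2 = 2016/2 = 1008
h(4) = (4484 - 4*1008) / 2 = 452/2 = 226
h(3) = (1008 - 4*226) / 2 = 104/2 = 52
h(2) = (226 - 4*52) / 2 = 18/2 = 9

9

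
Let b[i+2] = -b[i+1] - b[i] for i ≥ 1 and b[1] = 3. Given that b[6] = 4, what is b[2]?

-7

Let b[2] = v.
b[3] = -3 - v
b[4] = 3
b[5] = v
b[6] = -3 - v
So -3 - v = 4, giving v = -7.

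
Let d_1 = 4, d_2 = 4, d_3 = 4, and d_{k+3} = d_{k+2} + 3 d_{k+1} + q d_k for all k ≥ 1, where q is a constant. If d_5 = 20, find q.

-1

d_4 = 16 + 4q
d_5 = 28 + 8q
So 28 + 8q = 20, giving q = -1.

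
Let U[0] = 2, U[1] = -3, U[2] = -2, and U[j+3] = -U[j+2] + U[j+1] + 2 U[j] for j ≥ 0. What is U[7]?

U[3] = -(-2) + (-3) + 2·2 = 3
U[4] = -3 + (-2) + 2·(-3) = -11
U[5] = -(-11) + 3 + 2·(-2) = 10
U[6] = -10 + (-11) + 2·3 = -15
U[7] = -(-15) + 10 + 2·(-11) = 3

3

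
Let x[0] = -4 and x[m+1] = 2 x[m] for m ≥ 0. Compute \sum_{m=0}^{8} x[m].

x[1] = 2·(-4) = -8
x[2] = 2·(-8) = -16
x[3] = 2·(-16) = -32
x[4] = 2·(-32) = -64
x[5] = 2·(-64) = -128
x[6] = 2·(-128) = -256
x[7] = 2·(-256) = -512
x[8] = 2·(-512) = -1024
Sum = (-4) + (-8) + (-16) + (-32) + (-64) + (-128) + (-256) + (-512) + (-1024) = -2044

-2044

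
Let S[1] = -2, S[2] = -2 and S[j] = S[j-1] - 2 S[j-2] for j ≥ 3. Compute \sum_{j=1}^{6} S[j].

-4

S[3] = (-2) - 2·(-2) = 2
S[4] = 2 - 2·(-2) = 6
S[5] = 6 - 2·2 = 2
S[6] = 2 - 2·6 = -10
Sum = (-2) + (-2) + 2 + 6 + 2 + (-10) = -4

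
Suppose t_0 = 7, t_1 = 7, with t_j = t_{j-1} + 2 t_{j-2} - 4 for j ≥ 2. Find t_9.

1707

t_2 = 7 + 2(7) - 4 = 17
t_3 = 17 + 2(7) - 4 = 27
t_4 = 27 + 2(17) - 4 = 57
t_5 = 57 + 2(27) - 4 = 107
t_6 = 107 + 2(57) - 4 = 217
t_7 = 217 + 2(107) - 4 = 427
t_8 = 427 + 2(217) - 4 = 857
t_9 = 857 + 2(427) - 4 = 1707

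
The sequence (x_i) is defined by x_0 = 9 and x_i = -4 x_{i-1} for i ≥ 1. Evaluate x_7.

-147456

x_1 = -4·9 = -36
x_2 = -4·(-36) = 144
x_3 = -4·144 = -576
x_4 = -4·(-576) = 2304
x_5 = -4·2304 = -9216
x_6 = -4·(-9216) = 36864
x_7 = -4·36864 = -147456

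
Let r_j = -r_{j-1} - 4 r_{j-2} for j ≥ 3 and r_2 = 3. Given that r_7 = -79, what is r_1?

-1

Let r_1 = x.
r_3 = -3 - 4x
r_4 = -9 + 4x
r_5 = 21 + 12x
r_6 = 15 - 28x
r_7 = -99 - 20x
So -99 - 20x = -79, giving x = -1.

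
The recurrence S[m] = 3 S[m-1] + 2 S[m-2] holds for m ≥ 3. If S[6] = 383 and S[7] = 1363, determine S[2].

5

Rearranging, S[m-2] = (S[m] - 3 S[m-1]) / 2.
S[5] = (1363 - 3·383) / 2 = 214/2 = 107
S[4] = (383 - 3·107) / 2 = 62/2 = 31
S[3] = (107 - 3·31) / 2 = 14/2 = 7
S[2] = (31 - 3·7) / 2 = 10/2 = 5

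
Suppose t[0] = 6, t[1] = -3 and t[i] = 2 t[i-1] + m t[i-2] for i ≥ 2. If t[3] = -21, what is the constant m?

t[2] = -6 + 6m
t[3] = -12 + 9m
So -12 + 9m = -21, giving m = -1.

-1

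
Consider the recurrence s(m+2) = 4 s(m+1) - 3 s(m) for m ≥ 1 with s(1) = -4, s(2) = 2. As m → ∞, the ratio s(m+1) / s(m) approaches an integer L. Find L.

3

The characteristic equation is r^2 - 4r + 3 = 0, which factors as (r - 3)(r - 1) = 0.
So the roots are 3 and 1. Since |3| > |1| and the coefficient of 3^m is non-zero, the ratio tends to 3.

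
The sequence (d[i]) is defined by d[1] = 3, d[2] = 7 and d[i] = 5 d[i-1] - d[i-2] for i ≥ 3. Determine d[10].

1850817

d[3] = 5·7 - 3 = 32
d[4] = 5·32 - 7 = 153
d[5] = 5·153 - 32 = 733
d[6] = 5·733 - 153 = 3512
d[7] = 5·3512 - 733 = 16827
d[8] = 5·16827 - 3512 = 80623
d[9] = 5·80623 - 16827 = 386288
d[10] = 5·386288 - 80623 = 1850817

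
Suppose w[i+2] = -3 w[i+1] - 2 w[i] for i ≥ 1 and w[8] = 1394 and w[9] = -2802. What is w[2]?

Rearranging, w[i-2] = (w[i] + 3 w[i-1]) / -2.
w[7] = (-2802 + 3·1394) / -2 = 1380/-2 = -690
w[6] = (1394 + 3·(-690)) / -2 = -676/-2 = 338
w[5] = (-690 + 3·338) / -2 = 324/-2 = -162
w[4] = (338 + 3·(-162)) / -2 = -148/-2 = 74
w[3] = (-162 + 3·74) / -2 = 60/-2 = -30
w[2] = (74 + 3·(-30)) / -2 = -16/-2 = 8

8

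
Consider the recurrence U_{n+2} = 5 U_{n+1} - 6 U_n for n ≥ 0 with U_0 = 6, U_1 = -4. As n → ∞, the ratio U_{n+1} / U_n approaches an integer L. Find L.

3

The characteristic equation is r^2 - 5r + 6 = 0, which factors as (r - 3)(r - 2) = 0.
So the roots are 3 and 2. Since |3| > |2| and the coefficient of 3^n is non-zero, the ratio tends to 3.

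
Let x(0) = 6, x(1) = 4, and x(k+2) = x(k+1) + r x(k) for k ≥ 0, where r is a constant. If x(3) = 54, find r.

5

x(2) = 4 + 6r
x(3) = 4 + 10r
So 4 + 10r = 54, giving r = 5.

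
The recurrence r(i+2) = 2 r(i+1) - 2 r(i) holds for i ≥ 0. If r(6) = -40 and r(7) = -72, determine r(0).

-4

Rearranging, r(i-2) = (r(i) - 2 r(i-1)) / -2.
r(5) = (-72 - 2*(-40)) / -2 = 8/-2 = -4
r(4) = (-40 - 2*(-4)) / -2 = -32/-2 = 16
r(3) = (-4 - 2*16) / -2 = -36/-2 = 18
r(2) = (16 - 2*18) / -2 = -20/-2 = 10
r(1) = (18 - 2*10) / -2 = -2/-2 = 1
r(0) = (10 - 2*1) / -2 = 8/-2 = -4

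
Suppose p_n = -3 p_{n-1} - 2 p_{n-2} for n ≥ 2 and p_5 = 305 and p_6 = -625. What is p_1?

Rearranging, p_{n-2} = (p_n + 3 p_{n-1}) / -2.
p_4 = (-625 + 3(305)) / -2 = 290/-2 = -145
p_3 = (305 + 3(-145)) / -2 = -130/-2 = 65
p_2 = (-145 + 3(65)) / -2 = 50/-2 = -25
p_1 = (65 + 3(-25)) / -2 = -10/-2 = 5

5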